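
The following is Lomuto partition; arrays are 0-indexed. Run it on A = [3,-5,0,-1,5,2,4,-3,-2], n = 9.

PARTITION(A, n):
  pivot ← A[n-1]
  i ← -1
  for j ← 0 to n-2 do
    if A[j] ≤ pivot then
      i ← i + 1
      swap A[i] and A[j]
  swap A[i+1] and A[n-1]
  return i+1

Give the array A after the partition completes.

pivot=-2, i=-1
j=0: 3>-2, skip
j=1: -5≤-2, i=0, swap(0,1) ⇒ [-5,3,0,-1,5,2,4,-3,-2]
j=2: 0>-2, skip
j=3: -1>-2, skip
j=4: 5>-2, skip
j=5: 2>-2, skip
j=6: 4>-2, skip
j=7: -3≤-2, i=1, swap(1,7) ⇒ [-5,-3,0,-1,5,2,4,3,-2]
swap(2,8) ⇒ [-5,-3,-2,-1,5,2,4,3,0]; return 2

[-5,-3,-2,-1,5,2,4,3,0]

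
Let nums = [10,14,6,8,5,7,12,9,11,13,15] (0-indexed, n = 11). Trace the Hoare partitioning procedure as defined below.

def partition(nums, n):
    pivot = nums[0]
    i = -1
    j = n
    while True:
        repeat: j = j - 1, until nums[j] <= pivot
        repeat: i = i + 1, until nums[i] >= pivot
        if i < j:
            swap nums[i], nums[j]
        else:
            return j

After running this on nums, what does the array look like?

[9,7,6,8,5,14,12,10,11,13,15]

pivot=10
j stops at 7 (9), i stops at 0 (10); swap ⇒ [9,14,6,8,5,7,12,10,11,13,15]
j stops at 5 (7), i stops at 1 (14); swap ⇒ [9,7,6,8,5,14,12,10,11,13,15]
j stops at 4, i stops at 5; i≥j ⇒ return 4. nums=[9,7,6,8,5,14,12,10,11,13,15]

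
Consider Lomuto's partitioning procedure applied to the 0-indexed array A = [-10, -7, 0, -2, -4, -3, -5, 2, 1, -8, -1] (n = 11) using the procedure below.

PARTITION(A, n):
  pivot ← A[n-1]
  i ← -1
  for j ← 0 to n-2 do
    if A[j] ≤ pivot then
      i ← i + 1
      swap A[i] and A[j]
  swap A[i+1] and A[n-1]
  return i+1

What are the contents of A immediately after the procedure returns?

[-10, -7, -2, -4, -3, -5, -8, -1, 1, 0, 2]

pivot=-1, i=-1
j=0: -10≤-1, i=0, swap(0,0) ⇒ [-10, -7, 0, -2, -4, -3, -5, 2, 1, -8, -1]
j=1: -7≤-1, i=1, swap(1,1) ⇒ [-10, -7, 0, -2, -4, -3, -5, 2, 1, -8, -1]
j=2: 0>-1, skip
j=3: -2≤-1, i=2, swap(2,3) ⇒ [-10, -7, -2, 0, -4, -3, -5, 2, 1, -8, -1]
j=4: -4≤-1, i=3, swap(3,4) ⇒ [-10, -7, -2, -4, 0, -3, -5, 2, 1, -8, -1]
j=5: -3≤-1, i=4, swap(4,5) ⇒ [-10, -7, -2, -4, -3, 0, -5, 2, 1, -8, -1]
j=6: -5≤-1, i=5, swap(5,6) ⇒ [-10, -7, -2, -4, -3, -5, 0, 2, 1, -8, -1]
j=7: 2>-1, skip
j=8: 1>-1, skip
j=9: -8≤-1, i=6, swap(6,9) ⇒ [-10, -7, -2, -4, -3, -5, -8, 2, 1, 0, -1]
swap(7,10) ⇒ [-10, -7, -2, -4, -3, -5, -8, -1, 1, 0, 2]; return 7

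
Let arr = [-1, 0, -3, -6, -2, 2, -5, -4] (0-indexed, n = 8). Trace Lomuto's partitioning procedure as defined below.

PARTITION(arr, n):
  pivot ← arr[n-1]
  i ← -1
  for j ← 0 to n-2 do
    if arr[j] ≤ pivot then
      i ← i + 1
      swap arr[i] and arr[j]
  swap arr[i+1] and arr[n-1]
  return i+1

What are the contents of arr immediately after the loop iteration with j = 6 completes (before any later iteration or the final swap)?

pivot = arr[7] = -4; i = -1
j=0: arr[0]=-1 > -4 → no swap
j=1: arr[1]=0 > -4 → no swap
j=2: arr[2]=-3 > -4 → no swap
j=3: arr[3]=-6 ≤ -4 → i=0, swap arr[0],arr[3] → [-6, 0, -3, -1, -2, 2, -5, -4]
j=4: arr[4]=-2 > -4 → no swap
j=5: arr[5]=2 > -4 → no swap
j=6: arr[6]=-5 ≤ -4 → i=1, swap arr[1],arr[6] → [-6, -5, -3, -1, -2, 2, 0, -4]
(after j=6) arr = [-6, -5, -3, -1, -2, 2, 0, -4]

[-6, -5, -3, -1, -2, 2, 0, -4]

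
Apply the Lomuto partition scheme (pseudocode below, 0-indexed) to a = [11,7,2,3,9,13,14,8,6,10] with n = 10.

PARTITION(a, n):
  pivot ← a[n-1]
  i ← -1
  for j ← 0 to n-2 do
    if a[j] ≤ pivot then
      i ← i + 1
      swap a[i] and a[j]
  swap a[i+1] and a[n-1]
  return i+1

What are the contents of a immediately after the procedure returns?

pivot=10, i=-1
j=0: 11>10, skip
j=1: 7≤10, i=0, swap(0,1) ⇒ [7,11,2,3,9,13,14,8,6,10]
j=2: 2≤10, i=1, swap(1,2) ⇒ [7,2,11,3,9,13,14,8,6,10]
j=3: 3≤10, i=2, swap(2,3) ⇒ [7,2,3,11,9,13,14,8,6,10]
j=4: 9≤10, i=3, swap(3,4) ⇒ [7,2,3,9,11,13,14,8,6,10]
j=5: 13>10, skip
j=6: 14>10, skip
j=7: 8≤10, i=4, swap(4,7) ⇒ [7,2,3,9,8,13,14,11,6,10]
j=8: 6≤10, i=5, swap(5,8) ⇒ [7,2,3,9,8,6,14,11,13,10]
swap(6,9) ⇒ [7,2,3,9,8,6,10,11,13,14]; return 6

[7,2,3,9,8,6,10,11,13,14]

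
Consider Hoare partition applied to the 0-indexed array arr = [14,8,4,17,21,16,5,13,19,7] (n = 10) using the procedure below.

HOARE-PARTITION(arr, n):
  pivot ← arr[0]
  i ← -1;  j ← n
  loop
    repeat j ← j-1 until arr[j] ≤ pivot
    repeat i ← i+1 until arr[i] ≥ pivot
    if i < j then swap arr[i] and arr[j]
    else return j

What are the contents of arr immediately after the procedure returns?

pivot=14
j stops at 9 (7), i stops at 0 (14); swap ⇒ [7,8,4,17,21,16,5,13,19,14]
j stops at 7 (13), i stops at 3 (17); swap ⇒ [7,8,4,13,21,16,5,17,19,14]
j stops at 6 (5), i stops at 4 (21); swap ⇒ [7,8,4,13,5,16,21,17,19,14]
j stops at 4, i stops at 5; i≥j ⇒ return 4. arr=[7,8,4,13,5,16,21,17,19,14]

[7,8,4,13,5,16,21,17,19,14]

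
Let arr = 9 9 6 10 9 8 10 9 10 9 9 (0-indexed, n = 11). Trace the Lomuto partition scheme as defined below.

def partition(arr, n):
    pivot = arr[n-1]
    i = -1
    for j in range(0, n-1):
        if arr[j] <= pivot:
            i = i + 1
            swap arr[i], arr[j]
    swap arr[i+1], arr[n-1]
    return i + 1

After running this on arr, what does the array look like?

pivot=9, i=-1
j=0: 9≤9, i=0, swap(0,0) ⇒ 9 9 6 10 9 8 10 9 10 9 9
j=1: 9≤9, i=1, swap(1,1) ⇒ 9 9 6 10 9 8 10 9 10 9 9
j=2: 6≤9, i=2, swap(2,2) ⇒ 9 9 6 10 9 8 10 9 10 9 9
j=3: 10>9, skip
j=4: 9≤9, i=3, swap(3,4) ⇒ 9 9 6 9 10 8 10 9 10 9 9
j=5: 8≤9, i=4, swap(4,5) ⇒ 9 9 6 9 8 10 10 9 10 9 9
j=6: 10>9, skip
j=7: 9≤9, i=5, swap(5,7) ⇒ 9 9 6 9 8 9 10 10 10 9 9
j=8: 10>9, skip
j=9: 9≤9, i=6, swap(6,9) ⇒ 9 9 6 9 8 9 9 10 10 10 9
swap(7,10) ⇒ 9 9 6 9 8 9 9 9 10 10 10; return 7

9 9 6 9 8 9 9 9 10 10 10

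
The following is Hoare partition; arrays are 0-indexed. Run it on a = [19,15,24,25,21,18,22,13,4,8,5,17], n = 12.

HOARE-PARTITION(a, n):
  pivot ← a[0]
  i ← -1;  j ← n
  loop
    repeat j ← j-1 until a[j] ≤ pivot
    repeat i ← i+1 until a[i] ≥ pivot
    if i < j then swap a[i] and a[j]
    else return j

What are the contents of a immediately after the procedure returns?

[17,15,5,8,4,18,13,22,21,25,24,19]

pivot=19
j stops at 11 (17), i stops at 0 (19); swap ⇒ [17,15,24,25,21,18,22,13,4,8,5,19]
j stops at 10 (5), i stops at 2 (24); swap ⇒ [17,15,5,25,21,18,22,13,4,8,24,19]
j stops at 9 (8), i stops at 3 (25); swap ⇒ [17,15,5,8,21,18,22,13,4,25,24,19]
j stops at 8 (4), i stops at 4 (21); swap ⇒ [17,15,5,8,4,18,22,13,21,25,24,19]
j stops at 7 (13), i stops at 6 (22); swap ⇒ [17,15,5,8,4,18,13,22,21,25,24,19]
j stops at 6, i stops at 7; i≥j ⇒ return 6. a=[17,15,5,8,4,18,13,22,21,25,24,19]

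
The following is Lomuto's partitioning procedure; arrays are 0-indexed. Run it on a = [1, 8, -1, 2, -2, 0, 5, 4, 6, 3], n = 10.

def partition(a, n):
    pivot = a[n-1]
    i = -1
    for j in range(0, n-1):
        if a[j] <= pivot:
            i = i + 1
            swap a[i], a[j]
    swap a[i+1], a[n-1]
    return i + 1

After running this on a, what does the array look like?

pivot = a[9] = 3; i = -1
j=0: a[0]=1 ≤ 3 → i=0, swap a[0],a[0] (no change) → [1, 8, -1, 2, -2, 0, 5, 4, 6, 3]
j=1: a[1]=8 > 3 → no swap
j=2: a[2]=-1 ≤ 3 → i=1, swap a[1],a[2] → [1, -1, 8, 2, -2, 0, 5, 4, 6, 3]
j=3: a[3]=2 ≤ 3 → i=2, swap a[2],a[3] → [1, -1, 2, 8, -2, 0, 5, 4, 6, 3]
j=4: a[4]=-2 ≤ 3 → i=3, swap a[3],a[4] → [1, -1, 2, -2, 8, 0, 5, 4, 6, 3]
j=5: a[5]=0 ≤ 3 → i=4, swap a[4],a[5] → [1, -1, 2, -2, 0, 8, 5, 4, 6, 3]
j=6: a[6]=5 > 3 → no swap
j=7: a[7]=4 > 3 → no swap
j=8: a[8]=6 > 3 → no swap
final swap a[5],a[9] → [1, -1, 2, -2, 0, 3, 5, 4, 6, 8]; return 5

[1, -1, 2, -2, 0, 3, 5, 4, 6, 8]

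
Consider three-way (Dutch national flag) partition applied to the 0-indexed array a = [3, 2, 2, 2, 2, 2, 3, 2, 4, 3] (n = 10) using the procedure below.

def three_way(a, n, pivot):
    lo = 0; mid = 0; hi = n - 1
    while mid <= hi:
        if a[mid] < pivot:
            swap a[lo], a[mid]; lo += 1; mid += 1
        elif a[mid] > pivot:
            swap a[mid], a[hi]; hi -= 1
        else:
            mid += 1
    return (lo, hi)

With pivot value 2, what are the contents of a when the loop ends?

[2, 2, 2, 2, 2, 2, 3, 4, 3, 3]

lo=0 mid=0 hi=9
3>2: swap(0,9), hi=8 ⇒ [3, 2, 2, 2, 2, 2, 3, 2, 4, 3]
3>2: swap(0,8), hi=7 ⇒ [4, 2, 2, 2, 2, 2, 3, 2, 3, 3]
4>2: swap(0,7), hi=6 ⇒ [2, 2, 2, 2, 2, 2, 3, 4, 3, 3]
2=2: mid=1
2=2: mid=2
2=2: mid=3
2=2: mid=4
2=2: mid=5
2=2: mid=6
3>2: swap(6,6), hi=5 ⇒ [2, 2, 2, 2, 2, 2, 3, 4, 3, 3]
done. lo=0 hi=5; a=[2, 2, 2, 2, 2, 2, 3, 4, 3, 3]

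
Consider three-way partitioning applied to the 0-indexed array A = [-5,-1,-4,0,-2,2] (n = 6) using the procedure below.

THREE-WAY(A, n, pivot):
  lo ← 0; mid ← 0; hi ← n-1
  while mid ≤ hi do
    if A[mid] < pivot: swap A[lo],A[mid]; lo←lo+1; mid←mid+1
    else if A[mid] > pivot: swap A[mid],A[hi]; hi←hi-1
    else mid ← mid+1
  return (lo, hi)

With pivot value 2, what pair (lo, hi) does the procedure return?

pivot = 2; lo=0, mid=0, hi=5
A[mid]=-5<2: swap A[0],A[0]; lo=1,mid=1 → [-5,-1,-4,0,-2,2]
A[mid]=-1<2: swap A[1],A[1]; lo=2,mid=2 → [-5,-1,-4,0,-2,2]
A[mid]=-4<2: swap A[2],A[2]; lo=3,mid=3 → [-5,-1,-4,0,-2,2]
A[mid]=0<2: swap A[3],A[3]; lo=4,mid=4 → [-5,-1,-4,0,-2,2]
A[mid]=-2<2: swap A[4],A[4]; lo=5,mid=5 → [-5,-1,-4,0,-2,2]
A[mid]=2=2: mid=6
end: lo=5, hi=5; A = [-5,-1,-4,0,-2,2]

(5, 5)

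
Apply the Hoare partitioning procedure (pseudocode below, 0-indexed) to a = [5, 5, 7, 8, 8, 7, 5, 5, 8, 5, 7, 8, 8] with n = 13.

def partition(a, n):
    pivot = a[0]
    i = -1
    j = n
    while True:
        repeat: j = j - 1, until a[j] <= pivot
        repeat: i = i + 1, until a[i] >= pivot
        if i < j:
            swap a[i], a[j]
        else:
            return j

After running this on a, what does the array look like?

[5, 5, 5, 8, 8, 7, 7, 5, 8, 5, 7, 8, 8]

pivot=5
j stops at 9 (5), i stops at 0 (5); swap ⇒ [5, 5, 7, 8, 8, 7, 5, 5, 8, 5, 7, 8, 8]
j stops at 7 (5), i stops at 1 (5); swap ⇒ [5, 5, 7, 8, 8, 7, 5, 5, 8, 5, 7, 8, 8]
j stops at 6 (5), i stops at 2 (7); swap ⇒ [5, 5, 5, 8, 8, 7, 7, 5, 8, 5, 7, 8, 8]
j stops at 2, i stops at 3; i≥j ⇒ return 2. a=[5, 5, 5, 8, 8, 7, 7, 5, 8, 5, 7, 8, 8]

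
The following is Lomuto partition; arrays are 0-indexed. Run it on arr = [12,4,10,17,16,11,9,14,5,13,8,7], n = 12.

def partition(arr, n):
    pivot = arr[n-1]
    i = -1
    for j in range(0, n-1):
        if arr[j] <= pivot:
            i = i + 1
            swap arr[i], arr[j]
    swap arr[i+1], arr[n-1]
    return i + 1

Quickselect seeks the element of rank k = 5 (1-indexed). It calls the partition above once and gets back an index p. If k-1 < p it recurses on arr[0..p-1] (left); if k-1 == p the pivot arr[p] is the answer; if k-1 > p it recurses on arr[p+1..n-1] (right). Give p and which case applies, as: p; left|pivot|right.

pivot = arr[11] = 7; i = -1
j=0: arr[0]=12 > 7 → no swap
j=1: arr[1]=4 ≤ 7 → i=0, swap arr[0],arr[1] → [4,12,10,17,16,11,9,14,5,13,8,7]
j=2: arr[2]=10 > 7 → no swap
j=3: arr[3]=17 > 7 → no swap
j=4: arr[4]=16 > 7 → no swap
j=5: arr[5]=11 > 7 → no swap
j=6: arr[6]=9 > 7 → no swap
j=7: arr[7]=14 > 7 → no swap
j=8: arr[8]=5 ≤ 7 → i=1, swap arr[1],arr[8] → [4,5,10,17,16,11,9,14,12,13,8,7]
j=9: arr[9]=13 > 7 → no swap
j=10: arr[10]=8 > 7 → no swap
final swap arr[2],arr[11] → [4,5,7,17,16,11,9,14,12,13,8,10]; return 2
p = 2; k-1 = 4 > 2 ⇒ right

2; right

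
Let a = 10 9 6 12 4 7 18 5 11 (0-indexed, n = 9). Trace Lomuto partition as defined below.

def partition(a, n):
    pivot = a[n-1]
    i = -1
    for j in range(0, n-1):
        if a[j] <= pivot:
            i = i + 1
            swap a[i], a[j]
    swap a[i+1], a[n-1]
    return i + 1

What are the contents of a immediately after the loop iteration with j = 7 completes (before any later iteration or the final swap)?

pivot=11, i=-1
j=0: 10≤11, i=0, swap(0,0) ⇒ 10 9 6 12 4 7 18 5 11
j=1: 9≤11, i=1, swap(1,1) ⇒ 10 9 6 12 4 7 18 5 11
j=2: 6≤11, i=2, swap(2,2) ⇒ 10 9 6 12 4 7 18 5 11
j=3: 12>11, skip
j=4: 4≤11, i=3, swap(3,4) ⇒ 10 9 6 4 12 7 18 5 11
j=5: 7≤11, i=4, swap(4,5) ⇒ 10 9 6 4 7 12 18 5 11
j=6: 18>11, skip
j=7: 5≤11, i=5, swap(5,7) ⇒ 10 9 6 4 7 5 18 12 11
(after j=7) a = 10 9 6 4 7 5 18 12 11

10 9 6 4 7 5 18 12 11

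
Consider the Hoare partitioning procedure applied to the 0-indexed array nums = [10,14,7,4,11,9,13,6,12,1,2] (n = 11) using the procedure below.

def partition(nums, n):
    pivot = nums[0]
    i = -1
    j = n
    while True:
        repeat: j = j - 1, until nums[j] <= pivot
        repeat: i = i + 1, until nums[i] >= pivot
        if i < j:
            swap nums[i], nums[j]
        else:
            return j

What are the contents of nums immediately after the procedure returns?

[2,1,7,4,6,9,13,11,12,14,10]

pivot = nums[0] = 10; i = -1, j = 11
j→10 (nums[10]=2≤10), i→0 (nums[0]=10≥10); i<j, swap → [2,14,7,4,11,9,13,6,12,1,10]
j→9 (nums[9]=1≤10), i→1 (nums[1]=14≥10); i<j, swap → [2,1,7,4,11,9,13,6,12,14,10]
j→7 (nums[7]=6≤10), i→4 (nums[4]=11≥10); i<j, swap → [2,1,7,4,6,9,13,11,12,14,10]
j→5, i→6; i≥j, return j=5. nums = [2,1,7,4,6,9,13,11,12,14,10]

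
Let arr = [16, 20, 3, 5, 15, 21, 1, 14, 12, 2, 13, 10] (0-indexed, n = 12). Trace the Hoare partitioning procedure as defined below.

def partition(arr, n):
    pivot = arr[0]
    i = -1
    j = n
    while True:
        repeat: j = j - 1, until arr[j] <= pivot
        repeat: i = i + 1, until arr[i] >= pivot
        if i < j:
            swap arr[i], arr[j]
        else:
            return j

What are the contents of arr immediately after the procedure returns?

pivot=16
j stops at 11 (10), i stops at 0 (16); swap ⇒ [10, 20, 3, 5, 15, 21, 1, 14, 12, 2, 13, 16]
j stops at 10 (13), i stops at 1 (20); swap ⇒ [10, 13, 3, 5, 15, 21, 1, 14, 12, 2, 20, 16]
j stops at 9 (2), i stops at 5 (21); swap ⇒ [10, 13, 3, 5, 15, 2, 1, 14, 12, 21, 20, 16]
j stops at 8, i stops at 9; i≥j ⇒ return 8. arr=[10, 13, 3, 5, 15, 2, 1, 14, 12, 21, 20, 16]

[10, 13, 3, 5, 15, 2, 1, 14, 12, 21, 20, 16]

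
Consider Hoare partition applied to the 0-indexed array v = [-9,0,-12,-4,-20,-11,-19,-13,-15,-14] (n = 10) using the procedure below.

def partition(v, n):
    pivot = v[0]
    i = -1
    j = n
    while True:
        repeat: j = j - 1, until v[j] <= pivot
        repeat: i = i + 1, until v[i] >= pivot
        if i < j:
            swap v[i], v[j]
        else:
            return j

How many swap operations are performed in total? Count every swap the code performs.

3

pivot=-9
j stops at 9 (-14), i stops at 0 (-9); swap ⇒ [-14,0,-12,-4,-20,-11,-19,-13,-15,-9]
j stops at 8 (-15), i stops at 1 (0); swap ⇒ [-14,-15,-12,-4,-20,-11,-19,-13,0,-9]
j stops at 7 (-13), i stops at 3 (-4); swap ⇒ [-14,-15,-12,-13,-20,-11,-19,-4,0,-9]
j stops at 6, i stops at 7; i≥j ⇒ return 6. v=[-14,-15,-12,-13,-20,-11,-19,-4,0,-9]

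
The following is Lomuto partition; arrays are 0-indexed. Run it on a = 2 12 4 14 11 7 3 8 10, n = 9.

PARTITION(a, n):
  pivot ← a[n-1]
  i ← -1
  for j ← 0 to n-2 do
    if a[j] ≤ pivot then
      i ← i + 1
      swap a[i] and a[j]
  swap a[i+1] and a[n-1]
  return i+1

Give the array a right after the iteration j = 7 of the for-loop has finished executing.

2 4 7 3 8 12 14 11 10

pivot = a[8] = 10; i = -1
j=0: a[0]=2 ≤ 10 → i=0, swap a[0],a[0] (no change) → 2 12 4 14 11 7 3 8 10
j=1: a[1]=12 > 10 → no swap
j=2: a[2]=4 ≤ 10 → i=1, swap a[1],a[2] → 2 4 12 14 11 7 3 8 10
j=3: a[3]=14 > 10 → no swap
j=4: a[4]=11 > 10 → no swap
j=5: a[5]=7 ≤ 10 → i=2, swap a[2],a[5] → 2 4 7 14 11 12 3 8 10
j=6: a[6]=3 ≤ 10 → i=3, swap a[3],a[6] → 2 4 7 3 11 12 14 8 10
j=7: a[7]=8 ≤ 10 → i=4, swap a[4],a[7] → 2 4 7 3 8 12 14 11 10
(after j=7) a = 2 4 7 3 8 12 14 11 10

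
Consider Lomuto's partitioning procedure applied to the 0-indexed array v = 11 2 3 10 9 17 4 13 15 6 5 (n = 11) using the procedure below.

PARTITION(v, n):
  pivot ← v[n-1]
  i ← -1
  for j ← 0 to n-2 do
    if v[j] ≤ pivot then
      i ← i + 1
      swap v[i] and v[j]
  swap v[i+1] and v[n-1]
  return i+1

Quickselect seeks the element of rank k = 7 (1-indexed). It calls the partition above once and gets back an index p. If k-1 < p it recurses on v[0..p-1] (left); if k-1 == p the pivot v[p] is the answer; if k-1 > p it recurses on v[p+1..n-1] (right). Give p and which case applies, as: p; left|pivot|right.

3; right

pivot=5, i=-1
j=0: 11>5, skip
j=1: 2≤5, i=0, swap(0,1) ⇒ 2 11 3 10 9 17 4 13 15 6 5
j=2: 3≤5, i=1, swap(1,2) ⇒ 2 3 11 10 9 17 4 13 15 6 5
j=3: 10>5, skip
j=4: 9>5, skip
j=5: 17>5, skip
j=6: 4≤5, i=2, swap(2,6) ⇒ 2 3 4 10 9 17 11 13 15 6 5
j=7: 13>5, skip
j=8: 15>5, skip
j=9: 6>5, skip
swap(3,10) ⇒ 2 3 4 5 9 17 11 13 15 6 10; return 3
p = 3; k-1 = 6 > 3 ⇒ right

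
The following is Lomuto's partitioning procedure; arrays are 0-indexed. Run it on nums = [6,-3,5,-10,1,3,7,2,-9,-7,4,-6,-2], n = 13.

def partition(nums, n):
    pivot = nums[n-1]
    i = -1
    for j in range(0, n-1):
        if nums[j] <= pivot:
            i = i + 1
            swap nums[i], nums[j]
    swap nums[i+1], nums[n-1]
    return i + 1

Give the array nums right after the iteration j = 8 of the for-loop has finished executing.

[-3,-10,-9,6,1,3,7,2,5,-7,4,-6,-2]

pivot=-2, i=-1
j=0: 6>-2, skip
j=1: -3≤-2, i=0, swap(0,1) ⇒ [-3,6,5,-10,1,3,7,2,-9,-7,4,-6,-2]
j=2: 5>-2, skip
j=3: -10≤-2, i=1, swap(1,3) ⇒ [-3,-10,5,6,1,3,7,2,-9,-7,4,-6,-2]
j=4: 1>-2, skip
j=5: 3>-2, skip
j=6: 7>-2, skip
j=7: 2>-2, skip
j=8: -9≤-2, i=2, swap(2,8) ⇒ [-3,-10,-9,6,1,3,7,2,5,-7,4,-6,-2]
(after j=8) nums = [-3,-10,-9,6,1,3,7,2,5,-7,4,-6,-2]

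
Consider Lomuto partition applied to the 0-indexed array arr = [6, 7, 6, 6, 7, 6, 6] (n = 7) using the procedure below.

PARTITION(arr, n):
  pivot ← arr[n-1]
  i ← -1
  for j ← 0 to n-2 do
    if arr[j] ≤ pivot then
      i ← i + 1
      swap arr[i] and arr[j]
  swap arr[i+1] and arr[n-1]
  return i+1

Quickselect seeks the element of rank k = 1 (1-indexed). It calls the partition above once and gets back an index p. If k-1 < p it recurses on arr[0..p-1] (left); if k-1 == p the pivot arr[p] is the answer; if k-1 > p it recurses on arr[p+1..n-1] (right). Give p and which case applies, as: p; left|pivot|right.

4; left

pivot = arr[6] = 6; i = -1
j=0: arr[0]=6 ≤ 6 → i=0, swap arr[0],arr[0] (no change) → [6, 7, 6, 6, 7, 6, 6]
j=1: arr[1]=7 > 6 → no swap
j=2: arr[2]=6 ≤ 6 → i=1, swap arr[1],arr[2] → [6, 6, 7, 6, 7, 6, 6]
j=3: arr[3]=6 ≤ 6 → i=2, swap arr[2],arr[3] → [6, 6, 6, 7, 7, 6, 6]
j=4: arr[4]=7 > 6 → no swap
j=5: arr[5]=6 ≤ 6 → i=3, swap arr[3],arr[5] → [6, 6, 6, 6, 7, 7, 6]
final swap arr[4],arr[6] → [6, 6, 6, 6, 6, 7, 7]; return 4
p = 4; k-1 = 0 < 4 ⇒ left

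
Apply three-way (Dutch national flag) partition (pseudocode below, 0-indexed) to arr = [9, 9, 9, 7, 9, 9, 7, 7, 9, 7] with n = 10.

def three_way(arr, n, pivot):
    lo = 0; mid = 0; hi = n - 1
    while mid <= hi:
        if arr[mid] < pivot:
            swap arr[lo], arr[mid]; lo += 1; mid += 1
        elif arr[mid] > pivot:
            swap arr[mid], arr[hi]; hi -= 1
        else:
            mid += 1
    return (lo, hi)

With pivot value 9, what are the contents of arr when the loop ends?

[7, 7, 7, 7, 9, 9, 9, 9, 9, 9]

lo=0 mid=0 hi=9
9=9: mid=1
9=9: mid=2
9=9: mid=3
7<9: swap(0,3), lo=1 mid=4 ⇒ [7, 9, 9, 9, 9, 9, 7, 7, 9, 7]
9=9: mid=5
9=9: mid=6
7<9: swap(1,6), lo=2 mid=7 ⇒ [7, 7, 9, 9, 9, 9, 9, 7, 9, 7]
7<9: swap(2,7), lo=3 mid=8 ⇒ [7, 7, 7, 9, 9, 9, 9, 9, 9, 7]
9=9: mid=9
7<9: swap(3,9), lo=4 mid=10 ⇒ [7, 7, 7, 7, 9, 9, 9, 9, 9, 9]
done. lo=4 hi=9; arr=[7, 7, 7, 7, 9, 9, 9, 9, 9, 9]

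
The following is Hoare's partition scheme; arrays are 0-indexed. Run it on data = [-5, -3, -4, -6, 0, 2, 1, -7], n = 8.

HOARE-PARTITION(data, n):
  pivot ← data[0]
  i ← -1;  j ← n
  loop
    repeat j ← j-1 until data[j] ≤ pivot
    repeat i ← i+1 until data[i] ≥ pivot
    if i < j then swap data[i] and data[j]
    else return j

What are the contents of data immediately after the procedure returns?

pivot = data[0] = -5; i = -1, j = 8
j→7 (data[7]=-7≤-5), i→0 (data[0]=-5≥-5); i<j, swap → [-7, -3, -4, -6, 0, 2, 1, -5]
j→3 (data[3]=-6≤-5), i→1 (data[1]=-3≥-5); i<j, swap → [-7, -6, -4, -3, 0, 2, 1, -5]
j→1, i→2; i≥j, return j=1. data = [-7, -6, -4, -3, 0, 2, 1, -5]

[-7, -6, -4, -3, 0, 2, 1, -5]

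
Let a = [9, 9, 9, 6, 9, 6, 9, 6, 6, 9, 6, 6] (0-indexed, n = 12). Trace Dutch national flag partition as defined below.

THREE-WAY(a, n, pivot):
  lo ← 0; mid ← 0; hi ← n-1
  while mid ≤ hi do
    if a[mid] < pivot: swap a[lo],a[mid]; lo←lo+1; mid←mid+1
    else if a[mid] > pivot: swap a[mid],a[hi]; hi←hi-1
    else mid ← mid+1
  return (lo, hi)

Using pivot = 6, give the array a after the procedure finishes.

pivot = 6; lo=0, mid=0, hi=11
a[mid]=9>6: swap a[0],a[11]; hi=10 → [6, 9, 9, 6, 9, 6, 9, 6, 6, 9, 6, 9]
a[mid]=6=6: mid=1
a[mid]=9>6: swap a[1],a[10]; hi=9 → [6, 6, 9, 6, 9, 6, 9, 6, 6, 9, 9, 9]
a[mid]=6=6: mid=2
a[mid]=9>6: swap a[2],a[9]; hi=8 → [6, 6, 9, 6, 9, 6, 9, 6, 6, 9, 9, 9]
a[mid]=9>6: swap a[2],a[8]; hi=7 → [6, 6, 6, 6, 9, 6, 9, 6, 9, 9, 9, 9]
a[mid]=6=6: mid=3
a[mid]=6=6: mid=4
a[mid]=9>6: swap a[4],a[7]; hi=6 → [6, 6, 6, 6, 6, 6, 9, 9, 9, 9, 9, 9]
a[mid]=6=6: mid=5
a[mid]=6=6: mid=6
a[mid]=9>6: swap a[6],a[6]; hi=5 → [6, 6, 6, 6, 6, 6, 9, 9, 9, 9, 9, 9]
end: lo=0, hi=5; a = [6, 6, 6, 6, 6, 6, 9, 9, 9, 9, 9, 9]

[6, 6, 6, 6, 6, 6, 9, 9, 9, 9, 9, 9]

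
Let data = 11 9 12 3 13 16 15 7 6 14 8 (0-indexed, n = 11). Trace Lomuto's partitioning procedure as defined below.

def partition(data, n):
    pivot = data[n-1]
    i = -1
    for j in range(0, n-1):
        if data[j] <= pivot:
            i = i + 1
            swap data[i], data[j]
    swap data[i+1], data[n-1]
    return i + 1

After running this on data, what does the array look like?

3 7 6 8 13 16 15 9 12 14 11

pivot=8, i=-1
j=0: 11>8, skip
j=1: 9>8, skip
j=2: 12>8, skip
j=3: 3≤8, i=0, swap(0,3) ⇒ 3 9 12 11 13 16 15 7 6 14 8
j=4: 13>8, skip
j=5: 16>8, skip
j=6: 15>8, skip
j=7: 7≤8, i=1, swap(1,7) ⇒ 3 7 12 11 13 16 15 9 6 14 8
j=8: 6≤8, i=2, swap(2,8) ⇒ 3 7 6 11 13 16 15 9 12 14 8
j=9: 14>8, skip
swap(3,10) ⇒ 3 7 6 8 13 16 15 9 12 14 11; return 3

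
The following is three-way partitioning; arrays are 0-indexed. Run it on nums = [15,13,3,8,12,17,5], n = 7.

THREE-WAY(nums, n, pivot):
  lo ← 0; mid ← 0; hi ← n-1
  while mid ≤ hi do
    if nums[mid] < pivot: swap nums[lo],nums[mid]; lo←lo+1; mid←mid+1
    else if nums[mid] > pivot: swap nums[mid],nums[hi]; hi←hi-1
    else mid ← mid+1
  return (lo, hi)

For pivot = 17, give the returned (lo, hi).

pivot = 17; lo=0, mid=0, hi=6
nums[mid]=15<17: swap nums[0],nums[0]; lo=1,mid=1 → [15,13,3,8,12,17,5]
nums[mid]=13<17: swap nums[1],nums[1]; lo=2,mid=2 → [15,13,3,8,12,17,5]
nums[mid]=3<17: swap nums[2],nums[2]; lo=3,mid=3 → [15,13,3,8,12,17,5]
nums[mid]=8<17: swap nums[3],nums[3]; lo=4,mid=4 → [15,13,3,8,12,17,5]
nums[mid]=12<17: swap nums[4],nums[4]; lo=5,mid=5 → [15,13,3,8,12,17,5]
nums[mid]=17=17: mid=6
nums[mid]=5<17: swap nums[5],nums[6]; lo=6,mid=7 → [15,13,3,8,12,5,17]
end: lo=6, hi=6; nums = [15,13,3,8,12,5,17]

(6, 6)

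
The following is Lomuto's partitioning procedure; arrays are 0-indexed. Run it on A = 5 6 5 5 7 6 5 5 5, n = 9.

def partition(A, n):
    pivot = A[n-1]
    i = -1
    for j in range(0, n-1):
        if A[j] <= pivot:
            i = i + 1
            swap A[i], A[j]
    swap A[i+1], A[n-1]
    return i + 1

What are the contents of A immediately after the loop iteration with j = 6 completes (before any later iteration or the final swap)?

pivot = A[8] = 5; i = -1
j=0: A[0]=5 ≤ 5 → i=0, swap A[0],A[0] (no change) → 5 6 5 5 7 6 5 5 5
j=1: A[1]=6 > 5 → no swap
j=2: A[2]=5 ≤ 5 → i=1, swap A[1],A[2] → 5 5 6 5 7 6 5 5 5
j=3: A[3]=5 ≤ 5 → i=2, swap A[2],A[3] → 5 5 5 6 7 6 5 5 5
j=4: A[4]=7 > 5 → no swap
j=5: A[5]=6 > 5 → no swap
j=6: A[6]=5 ≤ 5 → i=3, swap A[3],A[6] → 5 5 5 5 7 6 6 5 5
(after j=6) A = 5 5 5 5 7 6 6 5 5

5 5 5 5 7 6 6 5 5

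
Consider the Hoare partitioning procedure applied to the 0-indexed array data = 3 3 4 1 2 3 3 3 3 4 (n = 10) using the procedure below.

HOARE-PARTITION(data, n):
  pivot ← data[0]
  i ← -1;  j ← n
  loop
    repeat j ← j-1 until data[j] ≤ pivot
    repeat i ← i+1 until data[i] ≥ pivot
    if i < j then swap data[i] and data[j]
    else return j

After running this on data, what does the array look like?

pivot = data[0] = 3; i = -1, j = 10
j→8 (data[8]=3≤3), i→0 (data[0]=3≥3); i<j, swap → 3 3 4 1 2 3 3 3 3 4
j→7 (data[7]=3≤3), i→1 (data[1]=3≥3); i<j, swap → 3 3 4 1 2 3 3 3 3 4
j→6 (data[6]=3≤3), i→2 (data[2]=4≥3); i<j, swap → 3 3 3 1 2 3 4 3 3 4
j→5, i→5; i≥j, return j=5. data = 3 3 3 1 2 3 4 3 3 4

3 3 3 1 2 3 4 3 3 4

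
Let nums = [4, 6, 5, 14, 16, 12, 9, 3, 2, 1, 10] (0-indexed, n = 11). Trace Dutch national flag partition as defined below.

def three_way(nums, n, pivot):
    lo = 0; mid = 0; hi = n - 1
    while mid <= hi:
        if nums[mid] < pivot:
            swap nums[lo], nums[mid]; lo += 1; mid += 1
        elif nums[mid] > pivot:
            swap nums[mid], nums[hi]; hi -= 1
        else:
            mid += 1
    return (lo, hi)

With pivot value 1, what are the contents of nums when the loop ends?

pivot = 1; lo=0, mid=0, hi=10
nums[mid]=4>1: swap nums[0],nums[10]; hi=9 → [10, 6, 5, 14, 16, 12, 9, 3, 2, 1, 4]
nums[mid]=10>1: swap nums[0],nums[9]; hi=8 → [1, 6, 5, 14, 16, 12, 9, 3, 2, 10, 4]
nums[mid]=1=1: mid=1
nums[mid]=6>1: swap nums[1],nums[8]; hi=7 → [1, 2, 5, 14, 16, 12, 9, 3, 6, 10, 4]
nums[mid]=2>1: swap nums[1],nums[7]; hi=6 → [1, 3, 5, 14, 16, 12, 9, 2, 6, 10, 4]
nums[mid]=3>1: swap nums[1],nums[6]; hi=5 → [1, 9, 5, 14, 16, 12, 3, 2, 6, 10, 4]
nums[mid]=9>1: swap nums[1],nums[5]; hi=4 → [1, 12, 5, 14, 16, 9, 3, 2, 6, 10, 4]
nums[mid]=12>1: swap nums[1],nums[4]; hi=3 → [1, 16, 5, 14, 12, 9, 3, 2, 6, 10, 4]
nums[mid]=16>1: swap nums[1],nums[3]; hi=2 → [1, 14, 5, 16, 12, 9, 3, 2, 6, 10, 4]
nums[mid]=14>1: swap nums[1],nums[2]; hi=1 → [1, 5, 14, 16, 12, 9, 3, 2, 6, 10, 4]
nums[mid]=5>1: swap nums[1],nums[1]; hi=0 → [1, 5, 14, 16, 12, 9, 3, 2, 6, 10, 4]
end: lo=0, hi=0; nums = [1, 5, 14, 16, 12, 9, 3, 2, 6, 10, 4]

[1, 5, 14, 16, 12, 9, 3, 2, 6, 10, 4]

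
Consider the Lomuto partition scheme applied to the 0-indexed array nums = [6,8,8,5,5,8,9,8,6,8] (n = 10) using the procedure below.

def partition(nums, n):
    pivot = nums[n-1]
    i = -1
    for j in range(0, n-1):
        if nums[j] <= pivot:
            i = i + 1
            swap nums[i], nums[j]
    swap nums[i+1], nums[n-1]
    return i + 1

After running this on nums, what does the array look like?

pivot = nums[9] = 8; i = -1
j=0: nums[0]=6 ≤ 8 → i=0, swap nums[0],nums[0] (no change) → [6,8,8,5,5,8,9,8,6,8]
j=1: nums[1]=8 ≤ 8 → i=1, swap nums[1],nums[1] (no change) → [6,8,8,5,5,8,9,8,6,8]
j=2: nums[2]=8 ≤ 8 → i=2, swap nums[2],nums[2] (no change) → [6,8,8,5,5,8,9,8,6,8]
j=3: nums[3]=5 ≤ 8 → i=3, swap nums[3],nums[3] (no change) → [6,8,8,5,5,8,9,8,6,8]
j=4: nums[4]=5 ≤ 8 → i=4, swap nums[4],nums[4] (no change) → [6,8,8,5,5,8,9,8,6,8]
j=5: nums[5]=8 ≤ 8 → i=5, swap nums[5],nums[5] (no change) → [6,8,8,5,5,8,9,8,6,8]
j=6: nums[6]=9 > 8 → no swap
j=7: nums[7]=8 ≤ 8 → i=6, swap nums[6],nums[7] → [6,8,8,5,5,8,8,9,6,8]
j=8: nums[8]=6 ≤ 8 → i=7, swap nums[7],nums[8] → [6,8,8,5,5,8,8,6,9,8]
final swap nums[8],nums[9] → [6,8,8,5,5,8,8,6,8,9]; return 8

[6,8,8,5,5,8,8,6,8,9]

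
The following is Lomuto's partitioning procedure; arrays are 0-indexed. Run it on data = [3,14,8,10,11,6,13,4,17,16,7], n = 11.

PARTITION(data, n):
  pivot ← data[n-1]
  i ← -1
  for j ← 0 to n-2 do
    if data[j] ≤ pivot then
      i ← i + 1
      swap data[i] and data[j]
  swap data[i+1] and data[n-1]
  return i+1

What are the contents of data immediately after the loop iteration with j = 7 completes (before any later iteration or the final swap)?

[3,6,4,10,11,14,13,8,17,16,7]

pivot=7, i=-1
j=0: 3≤7, i=0, swap(0,0) ⇒ [3,14,8,10,11,6,13,4,17,16,7]
j=1: 14>7, skip
j=2: 8>7, skip
j=3: 10>7, skip
j=4: 11>7, skip
j=5: 6≤7, i=1, swap(1,5) ⇒ [3,6,8,10,11,14,13,4,17,16,7]
j=6: 13>7, skip
j=7: 4≤7, i=2, swap(2,7) ⇒ [3,6,4,10,11,14,13,8,17,16,7]
(after j=7) data = [3,6,4,10,11,14,13,8,17,16,7]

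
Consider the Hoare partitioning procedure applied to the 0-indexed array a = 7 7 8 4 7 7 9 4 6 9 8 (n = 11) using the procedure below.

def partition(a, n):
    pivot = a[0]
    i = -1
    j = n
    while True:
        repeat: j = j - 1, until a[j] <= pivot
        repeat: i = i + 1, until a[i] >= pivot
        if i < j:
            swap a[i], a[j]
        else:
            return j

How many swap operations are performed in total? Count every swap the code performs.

pivot=7
j stops at 8 (6), i stops at 0 (7); swap ⇒ 6 7 8 4 7 7 9 4 7 9 8
j stops at 7 (4), i stops at 1 (7); swap ⇒ 6 4 8 4 7 7 9 7 7 9 8
j stops at 5 (7), i stops at 2 (8); swap ⇒ 6 4 7 4 7 8 9 7 7 9 8
j stops at 4, i stops at 4; i≥j ⇒ return 4. a=6 4 7 4 7 8 9 7 7 9 8

3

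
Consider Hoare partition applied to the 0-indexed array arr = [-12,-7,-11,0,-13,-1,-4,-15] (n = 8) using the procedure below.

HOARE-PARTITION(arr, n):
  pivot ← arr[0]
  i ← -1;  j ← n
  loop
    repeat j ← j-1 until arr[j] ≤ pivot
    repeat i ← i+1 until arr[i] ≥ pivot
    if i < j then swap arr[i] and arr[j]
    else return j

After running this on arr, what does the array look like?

[-15,-13,-11,0,-7,-1,-4,-12]

pivot = arr[0] = -12; i = -1, j = 8
j→7 (arr[7]=-15≤-12), i→0 (arr[0]=-12≥-12); i<j, swap → [-15,-7,-11,0,-13,-1,-4,-12]
j→4 (arr[4]=-13≤-12), i→1 (arr[1]=-7≥-12); i<j, swap → [-15,-13,-11,0,-7,-1,-4,-12]
j→1, i→2; i≥j, return j=1. arr = [-15,-13,-11,0,-7,-1,-4,-12]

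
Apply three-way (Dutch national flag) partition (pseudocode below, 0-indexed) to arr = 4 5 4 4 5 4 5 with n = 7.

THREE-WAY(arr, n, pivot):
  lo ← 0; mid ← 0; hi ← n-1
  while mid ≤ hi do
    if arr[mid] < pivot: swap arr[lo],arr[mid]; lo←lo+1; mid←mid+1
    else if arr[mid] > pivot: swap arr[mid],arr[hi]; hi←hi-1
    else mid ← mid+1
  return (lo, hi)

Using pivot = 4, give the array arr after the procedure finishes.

pivot = 4; lo=0, mid=0, hi=6
arr[mid]=4=4: mid=1
arr[mid]=5>4: swap arr[1],arr[6]; hi=5 → 4 5 4 4 5 4 5
arr[mid]=5>4: swap arr[1],arr[5]; hi=4 → 4 4 4 4 5 5 5
arr[mid]=4=4: mid=2
arr[mid]=4=4: mid=3
arr[mid]=4=4: mid=4
arr[mid]=5>4: swap arr[4],arr[4]; hi=3 → 4 4 4 4 5 5 5
end: lo=0, hi=3; arr = 4 4 4 4 5 5 5

4 4 4 4 5 5 5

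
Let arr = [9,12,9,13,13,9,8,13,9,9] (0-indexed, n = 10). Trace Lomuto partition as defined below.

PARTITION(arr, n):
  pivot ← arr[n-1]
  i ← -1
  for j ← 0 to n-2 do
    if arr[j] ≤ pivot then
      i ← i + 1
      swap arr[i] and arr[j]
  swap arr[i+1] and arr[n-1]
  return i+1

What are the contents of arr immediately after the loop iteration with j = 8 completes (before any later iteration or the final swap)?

pivot=9, i=-1
j=0: 9≤9, i=0, swap(0,0) ⇒ [9,12,9,13,13,9,8,13,9,9]
j=1: 12>9, skip
j=2: 9≤9, i=1, swap(1,2) ⇒ [9,9,12,13,13,9,8,13,9,9]
j=3: 13>9, skip
j=4: 13>9, skip
j=5: 9≤9, i=2, swap(2,5) ⇒ [9,9,9,13,13,12,8,13,9,9]
j=6: 8≤9, i=3, swap(3,6) ⇒ [9,9,9,8,13,12,13,13,9,9]
j=7: 13>9, skip
j=8: 9≤9, i=4, swap(4,8) ⇒ [9,9,9,8,9,12,13,13,13,9]
(after j=8) arr = [9,9,9,8,9,12,13,13,13,9]

[9,9,9,8,9,12,13,13,13,9]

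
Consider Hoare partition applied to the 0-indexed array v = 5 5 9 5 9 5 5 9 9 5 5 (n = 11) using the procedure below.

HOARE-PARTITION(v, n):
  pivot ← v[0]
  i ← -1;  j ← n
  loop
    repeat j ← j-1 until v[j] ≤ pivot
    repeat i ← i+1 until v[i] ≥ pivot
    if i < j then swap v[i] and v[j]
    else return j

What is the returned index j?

pivot = v[0] = 5; i = -1, j = 11
j→10 (v[10]=5≤5), i→0 (v[0]=5≥5); i<j, swap → 5 5 9 5 9 5 5 9 9 5 5
j→9 (v[9]=5≤5), i→1 (v[1]=5≥5); i<j, swap → 5 5 9 5 9 5 5 9 9 5 5
j→6 (v[6]=5≤5), i→2 (v[2]=9≥5); i<j, swap → 5 5 5 5 9 5 9 9 9 5 5
j→5 (v[5]=5≤5), i→3 (v[3]=5≥5); i<j, swap → 5 5 5 5 9 5 9 9 9 5 5
j→3, i→4; i≥j, return j=3. v = 5 5 5 5 9 5 9 9 9 5 5

3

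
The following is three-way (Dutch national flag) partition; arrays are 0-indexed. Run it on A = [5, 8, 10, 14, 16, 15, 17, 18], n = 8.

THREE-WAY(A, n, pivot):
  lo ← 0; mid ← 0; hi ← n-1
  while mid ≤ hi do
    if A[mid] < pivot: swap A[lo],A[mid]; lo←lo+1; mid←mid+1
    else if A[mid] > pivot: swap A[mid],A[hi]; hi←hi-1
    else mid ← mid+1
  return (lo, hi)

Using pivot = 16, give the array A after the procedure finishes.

[5, 8, 10, 14, 15, 16, 18, 17]

lo=0 mid=0 hi=7
5<16: swap(0,0), lo=1 mid=1 ⇒ [5, 8, 10, 14, 16, 15, 17, 18]
8<16: swap(1,1), lo=2 mid=2 ⇒ [5, 8, 10, 14, 16, 15, 17, 18]
10<16: swap(2,2), lo=3 mid=3 ⇒ [5, 8, 10, 14, 16, 15, 17, 18]
14<16: swap(3,3), lo=4 mid=4 ⇒ [5, 8, 10, 14, 16, 15, 17, 18]
16=16: mid=5
15<16: swap(4,5), lo=5 mid=6 ⇒ [5, 8, 10, 14, 15, 16, 17, 18]
17>16: swap(6,7), hi=6 ⇒ [5, 8, 10, 14, 15, 16, 18, 17]
18>16: swap(6,6), hi=5 ⇒ [5, 8, 10, 14, 15, 16, 18, 17]
done. lo=5 hi=5; A=[5, 8, 10, 14, 15, 16, 18, 17]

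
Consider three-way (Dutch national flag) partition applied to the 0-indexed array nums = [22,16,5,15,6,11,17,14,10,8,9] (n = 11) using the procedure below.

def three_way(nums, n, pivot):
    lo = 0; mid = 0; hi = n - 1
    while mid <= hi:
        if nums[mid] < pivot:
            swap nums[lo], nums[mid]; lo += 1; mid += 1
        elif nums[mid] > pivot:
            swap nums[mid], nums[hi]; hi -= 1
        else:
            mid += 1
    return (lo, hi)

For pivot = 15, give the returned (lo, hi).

(7, 7)

pivot = 15; lo=0, mid=0, hi=10
nums[mid]=22>15: swap nums[0],nums[10]; hi=9 → [9,16,5,15,6,11,17,14,10,8,22]
nums[mid]=9<15: swap nums[0],nums[0]; lo=1,mid=1 → [9,16,5,15,6,11,17,14,10,8,22]
nums[mid]=16>15: swap nums[1],nums[9]; hi=8 → [9,8,5,15,6,11,17,14,10,16,22]
nums[mid]=8<15: swap nums[1],nums[1]; lo=2,mid=2 → [9,8,5,15,6,11,17,14,10,16,22]
nums[mid]=5<15: swap nums[2],nums[2]; lo=3,mid=3 → [9,8,5,15,6,11,17,14,10,16,22]
nums[mid]=15=15: mid=4
nums[mid]=6<15: swap nums[3],nums[4]; lo=4,mid=5 → [9,8,5,6,15,11,17,14,10,16,22]
nums[mid]=11<15: swap nums[4],nums[5]; lo=5,mid=6 → [9,8,5,6,11,15,17,14,10,16,22]
nums[mid]=17>15: swap nums[6],nums[8]; hi=7 → [9,8,5,6,11,15,10,14,17,16,22]
nums[mid]=10<15: swap nums[5],nums[6]; lo=6,mid=7 → [9,8,5,6,11,10,15,14,17,16,22]
nums[mid]=14<15: swap nums[6],nums[7]; lo=7,mid=8 → [9,8,5,6,11,10,14,15,17,16,22]
end: lo=7, hi=7; nums = [9,8,5,6,11,10,14,15,17,16,22]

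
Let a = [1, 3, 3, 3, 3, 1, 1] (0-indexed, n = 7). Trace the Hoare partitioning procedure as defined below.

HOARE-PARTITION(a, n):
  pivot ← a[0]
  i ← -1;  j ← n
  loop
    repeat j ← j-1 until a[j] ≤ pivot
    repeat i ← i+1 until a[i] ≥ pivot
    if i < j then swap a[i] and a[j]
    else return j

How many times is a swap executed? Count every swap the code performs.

pivot=1
j stops at 6 (1), i stops at 0 (1); swap ⇒ [1, 3, 3, 3, 3, 1, 1]
j stops at 5 (1), i stops at 1 (3); swap ⇒ [1, 1, 3, 3, 3, 3, 1]
j stops at 1, i stops at 2; i≥j ⇒ return 1. a=[1, 1, 3, 3, 3, 3, 1]

2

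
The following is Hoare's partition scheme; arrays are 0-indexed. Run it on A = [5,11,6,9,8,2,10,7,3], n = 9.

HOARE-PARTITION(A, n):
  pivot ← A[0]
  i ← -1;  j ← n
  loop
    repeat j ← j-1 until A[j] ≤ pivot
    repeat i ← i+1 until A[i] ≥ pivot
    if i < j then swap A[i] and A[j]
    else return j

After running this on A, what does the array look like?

[3,2,6,9,8,11,10,7,5]

pivot = A[0] = 5; i = -1, j = 9
j→8 (A[8]=3≤5), i→0 (A[0]=5≥5); i<j, swap → [3,11,6,9,8,2,10,7,5]
j→5 (A[5]=2≤5), i→1 (A[1]=11≥5); i<j, swap → [3,2,6,9,8,11,10,7,5]
j→1, i→2; i≥j, return j=1. A = [3,2,6,9,8,11,10,7,5]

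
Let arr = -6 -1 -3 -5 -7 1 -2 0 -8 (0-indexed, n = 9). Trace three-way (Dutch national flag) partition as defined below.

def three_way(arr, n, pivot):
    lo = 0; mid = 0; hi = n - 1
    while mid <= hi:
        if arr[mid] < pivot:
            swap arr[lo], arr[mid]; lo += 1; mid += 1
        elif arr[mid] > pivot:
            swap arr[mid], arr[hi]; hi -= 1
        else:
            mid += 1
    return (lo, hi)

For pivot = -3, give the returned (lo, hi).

(4, 4)

pivot = -3; lo=0, mid=0, hi=8
arr[mid]=-6<-3: swap arr[0],arr[0]; lo=1,mid=1 → -6 -1 -3 -5 -7 1 -2 0 -8
arr[mid]=-1>-3: swap arr[1],arr[8]; hi=7 → -6 -8 -3 -5 -7 1 -2 0 -1
arr[mid]=-8<-3: swap arr[1],arr[1]; lo=2,mid=2 → -6 -8 -3 -5 -7 1 -2 0 -1
arr[mid]=-3=-3: mid=3
arr[mid]=-5<-3: swap arr[2],arr[3]; lo=3,mid=4 → -6 -8 -5 -3 -7 1 -2 0 -1
arr[mid]=-7<-3: swap arr[3],arr[4]; lo=4,mid=5 → -6 -8 -5 -7 -3 1 -2 0 -1
arr[mid]=1>-3: swap arr[5],arr[7]; hi=6 → -6 -8 -5 -7 -3 0 -2 1 -1
arr[mid]=0>-3: swap arr[5],arr[6]; hi=5 → -6 -8 -5 -7 -3 -2 0 1 -1
arr[mid]=-2>-3: swap arr[5],arr[5]; hi=4 → -6 -8 -5 -7 -3 -2 0 1 -1
end: lo=4, hi=4; arr = -6 -8 -5 -7 -3 -2 0 1 -1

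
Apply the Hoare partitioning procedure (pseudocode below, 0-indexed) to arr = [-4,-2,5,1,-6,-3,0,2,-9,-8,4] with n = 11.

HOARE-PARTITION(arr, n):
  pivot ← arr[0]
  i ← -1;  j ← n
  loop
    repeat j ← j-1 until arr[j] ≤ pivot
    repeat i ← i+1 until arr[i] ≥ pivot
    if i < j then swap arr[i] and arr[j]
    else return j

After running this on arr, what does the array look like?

pivot=-4
j stops at 9 (-8), i stops at 0 (-4); swap ⇒ [-8,-2,5,1,-6,-3,0,2,-9,-4,4]
j stops at 8 (-9), i stops at 1 (-2); swap ⇒ [-8,-9,5,1,-6,-3,0,2,-2,-4,4]
j stops at 4 (-6), i stops at 2 (5); swap ⇒ [-8,-9,-6,1,5,-3,0,2,-2,-4,4]
j stops at 2, i stops at 3; i≥j ⇒ return 2. arr=[-8,-9,-6,1,5,-3,0,2,-2,-4,4]

[-8,-9,-6,1,5,-3,0,2,-2,-4,4]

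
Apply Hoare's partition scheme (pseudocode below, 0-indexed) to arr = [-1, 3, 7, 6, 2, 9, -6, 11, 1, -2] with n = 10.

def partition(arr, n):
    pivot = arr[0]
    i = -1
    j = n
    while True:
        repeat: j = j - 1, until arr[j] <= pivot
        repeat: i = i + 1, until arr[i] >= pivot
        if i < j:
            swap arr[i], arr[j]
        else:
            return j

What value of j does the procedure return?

1

pivot=-1
j stops at 9 (-2), i stops at 0 (-1); swap ⇒ [-2, 3, 7, 6, 2, 9, -6, 11, 1, -1]
j stops at 6 (-6), i stops at 1 (3); swap ⇒ [-2, -6, 7, 6, 2, 9, 3, 11, 1, -1]
j stops at 1, i stops at 2; i≥j ⇒ return 1. arr=[-2, -6, 7, 6, 2, 9, 3, 11, 1, -1]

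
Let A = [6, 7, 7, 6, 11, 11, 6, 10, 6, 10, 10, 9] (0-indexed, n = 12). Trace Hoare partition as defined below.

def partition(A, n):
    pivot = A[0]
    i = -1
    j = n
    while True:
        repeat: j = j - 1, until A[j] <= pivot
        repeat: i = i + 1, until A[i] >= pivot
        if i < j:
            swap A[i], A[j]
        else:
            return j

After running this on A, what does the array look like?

[6, 6, 6, 7, 11, 11, 7, 10, 6, 10, 10, 9]

pivot=6
j stops at 8 (6), i stops at 0 (6); swap ⇒ [6, 7, 7, 6, 11, 11, 6, 10, 6, 10, 10, 9]
j stops at 6 (6), i stops at 1 (7); swap ⇒ [6, 6, 7, 6, 11, 11, 7, 10, 6, 10, 10, 9]
j stops at 3 (6), i stops at 2 (7); swap ⇒ [6, 6, 6, 7, 11, 11, 7, 10, 6, 10, 10, 9]
j stops at 2, i stops at 3; i≥j ⇒ return 2. A=[6, 6, 6, 7, 11, 11, 7, 10, 6, 10, 10, 9]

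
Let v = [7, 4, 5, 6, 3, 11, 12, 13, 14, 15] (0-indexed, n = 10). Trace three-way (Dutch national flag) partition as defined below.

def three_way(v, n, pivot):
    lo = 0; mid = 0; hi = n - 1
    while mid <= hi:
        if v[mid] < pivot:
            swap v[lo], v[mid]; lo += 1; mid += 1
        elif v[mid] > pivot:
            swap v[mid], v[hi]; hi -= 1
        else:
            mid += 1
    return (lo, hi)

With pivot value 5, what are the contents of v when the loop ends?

[3, 4, 5, 6, 11, 12, 13, 14, 15, 7]

pivot = 5; lo=0, mid=0, hi=9
v[mid]=7>5: swap v[0],v[9]; hi=8 → [15, 4, 5, 6, 3, 11, 12, 13, 14, 7]
v[mid]=15>5: swap v[0],v[8]; hi=7 → [14, 4, 5, 6, 3, 11, 12, 13, 15, 7]
v[mid]=14>5: swap v[0],v[7]; hi=6 → [13, 4, 5, 6, 3, 11, 12, 14, 15, 7]
v[mid]=13>5: swap v[0],v[6]; hi=5 → [12, 4, 5, 6, 3, 11, 13, 14, 15, 7]
v[mid]=12>5: swap v[0],v[5]; hi=4 → [11, 4, 5, 6, 3, 12, 13, 14, 15, 7]
v[mid]=11>5: swap v[0],v[4]; hi=3 → [3, 4, 5, 6, 11, 12, 13, 14, 15, 7]
v[mid]=3<5: swap v[0],v[0]; lo=1,mid=1 → [3, 4, 5, 6, 11, 12, 13, 14, 15, 7]
v[mid]=4<5: swap v[1],v[1]; lo=2,mid=2 → [3, 4, 5, 6, 11, 12, 13, 14, 15, 7]
v[mid]=5=5: mid=3
v[mid]=6>5: swap v[3],v[3]; hi=2 → [3, 4, 5, 6, 11, 12, 13, 14, 15, 7]
end: lo=2, hi=2; v = [3, 4, 5, 6, 11, 12, 13, 14, 15, 7]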